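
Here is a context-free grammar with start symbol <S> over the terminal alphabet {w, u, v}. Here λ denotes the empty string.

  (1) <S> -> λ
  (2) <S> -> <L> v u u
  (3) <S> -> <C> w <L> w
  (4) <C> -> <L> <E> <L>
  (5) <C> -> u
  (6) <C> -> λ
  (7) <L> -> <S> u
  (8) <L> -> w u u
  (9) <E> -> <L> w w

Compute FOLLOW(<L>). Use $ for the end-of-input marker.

{u, v, w}

FIRST(<S>) = {λ, u, w}  (via <L> v u u, <C> w <L> w)
FIRST(<L>) = {u, w}  (via <S> u)
FIRST(<C>) = {λ, u, w}  (via <L> <E> <L>)
FIRST(<E>) = {u, w}  (via <L> w w)
FOLLOW(<S>) includes $ since <S> is the start symbol.
FOLLOW(<S>): in <L>-><S> u, <S> is followed by u with FIRST {u}. Thus FOLLOW(<S>) = {$, u}.
FOLLOW(<C>): in <S>-><C> w <L> w, <C> is followed by w <L> w with FIRST {w}. Thus FOLLOW(<C>) = {w}.
FOLLOW(<L>): in <S>-><L> v u u, <L> is followed by v u u with FIRST {v}; in <S>-><C> w <L> w, <L> is followed by w with FIRST {w}; in <C>-><L> <E> <L> (occurrence 1), <L> is followed by <E> <L> with FIRST {u, w}; in <C>-><L> <E> <L> (occurrence 2), the suffix after <L> is empty, so FOLLOW(<L>) ⊇ FOLLOW(<C>) = {w}; in <E>-><L> w w, <L> is followed by w w with FIRST {w}. Thus FOLLOW(<L>) = {u, v, w}.
FOLLOW(<E>): in <C>-><L> <E> <L>, <E> is followed by <L> with FIRST {u, w}. Thus FOLLOW(<E>) = {u, w}.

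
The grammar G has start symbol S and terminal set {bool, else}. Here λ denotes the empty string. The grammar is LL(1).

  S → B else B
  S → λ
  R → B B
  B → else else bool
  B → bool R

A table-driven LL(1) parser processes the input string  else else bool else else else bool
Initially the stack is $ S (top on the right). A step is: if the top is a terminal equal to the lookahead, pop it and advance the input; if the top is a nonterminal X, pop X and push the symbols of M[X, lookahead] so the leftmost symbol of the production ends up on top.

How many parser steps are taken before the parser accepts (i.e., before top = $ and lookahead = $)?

10

step 1: stack=$ S  input=else else bool else else else bool $  — expand S → B else B
step 2: stack=$ B else B  input=else else bool else else else bool $  — expand B → else else bool
step 3: stack=$ B else bool else else  input=else else bool else else else bool $  — match else
step 4: stack=$ B else bool else  input=else bool else else else bool $  — match else
step 5: stack=$ B else bool  input=bool else else else bool $  — match bool
step 6: stack=$ B else  input=else else else bool $  — match else
step 7: stack=$ B  input=else else bool $  — expand B → else else bool
step 8: stack=$ bool else else  input=else else bool $  — match else
step 9: stack=$ bool else  input=else bool $  — match else
step 10: stack=$ bool  input=bool $  — match bool
Accept reached after 10 steps.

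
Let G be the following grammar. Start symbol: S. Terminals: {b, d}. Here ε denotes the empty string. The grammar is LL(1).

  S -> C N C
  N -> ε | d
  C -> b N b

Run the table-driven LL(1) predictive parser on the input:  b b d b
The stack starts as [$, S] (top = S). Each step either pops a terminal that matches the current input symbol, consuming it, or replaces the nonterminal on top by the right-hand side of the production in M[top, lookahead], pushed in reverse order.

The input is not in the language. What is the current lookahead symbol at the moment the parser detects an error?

$

step 1: stack=$ S  input=b b d b $  — expand S -> C N C
step 2: stack=$ C N C  input=b b d b $  — expand C -> b N b
step 3: stack=$ C N b N b  input=b b d b $  — match b
step 4: stack=$ C N b N  input=b d b $  — expand N -> ε
step 5: stack=$ C N b  input=b d b $  — match b
step 6: stack=$ C N  input=d b $  — expand N -> d
step 7: stack=$ C d  input=d b $  — match d
step 8: stack=$ C  input=b $  — expand C -> b N b
step 9: stack=$ b N b  input=b $  — match b
step 10: stack=$ b N  input=$  — error: M[N, $] is empty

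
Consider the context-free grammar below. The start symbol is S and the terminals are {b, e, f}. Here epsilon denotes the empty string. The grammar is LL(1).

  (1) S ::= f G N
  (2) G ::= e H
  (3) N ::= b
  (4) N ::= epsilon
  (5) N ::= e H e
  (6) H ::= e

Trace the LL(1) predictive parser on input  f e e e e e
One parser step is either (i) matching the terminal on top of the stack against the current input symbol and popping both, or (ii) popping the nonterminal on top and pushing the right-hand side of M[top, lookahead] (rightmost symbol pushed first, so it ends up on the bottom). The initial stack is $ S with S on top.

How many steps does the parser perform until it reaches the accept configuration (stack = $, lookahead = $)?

      Stack    Input          Action
   1  $ S      f e e e e e $  expand S ::= f G N
   2  $ N G f  f e e e e e $  match f
   3  $ N G    e e e e e $    expand G ::= e H
   4  $ N H e  e e e e e $    match e
   5  $ N H    e e e e $      expand H ::= e
   6  $ N e    e e e e $      match e
   7  $ N      e e e $        expand N ::= e H e
   8  $ e H e  e e e $        match e
   9  $ e H    e e $          expand H ::= e
  10  $ e e    e e $          match e
  11  $ e      e $            match e
Accept reached after 11 steps.

11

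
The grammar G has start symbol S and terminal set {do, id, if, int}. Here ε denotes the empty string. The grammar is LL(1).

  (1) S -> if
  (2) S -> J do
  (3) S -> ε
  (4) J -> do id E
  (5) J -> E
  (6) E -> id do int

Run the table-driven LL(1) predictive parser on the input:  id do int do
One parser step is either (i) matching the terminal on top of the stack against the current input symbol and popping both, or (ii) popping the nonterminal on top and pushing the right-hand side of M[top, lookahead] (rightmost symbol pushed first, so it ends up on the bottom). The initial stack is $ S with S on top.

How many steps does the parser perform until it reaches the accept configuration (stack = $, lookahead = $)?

7

step 1: stack=$ S  input=id do int do $  — expand S -> J do
step 2: stack=$ do J  input=id do int do $  — expand J -> E
step 3: stack=$ do E  input=id do int do $  — expand E -> id do int
step 4: stack=$ do int do id  input=id do int do $  — match id
step 5: stack=$ do int do  input=do int do $  — match do
step 6: stack=$ do int  input=int do $  — match int
step 7: stack=$ do  input=do $  — match do
Accept reached after 7 steps.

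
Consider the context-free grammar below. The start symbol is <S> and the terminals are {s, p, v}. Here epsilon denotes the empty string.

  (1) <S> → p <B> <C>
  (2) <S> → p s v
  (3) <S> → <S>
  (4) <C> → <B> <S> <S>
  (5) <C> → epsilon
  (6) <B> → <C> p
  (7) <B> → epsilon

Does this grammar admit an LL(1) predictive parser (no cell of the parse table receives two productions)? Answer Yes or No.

No

FIRST(<S>) = {p}
FIRST(<C>) = {epsilon, p}
FIRST(<B>) = {epsilon, p}
FOLLOW(<S>) = {$, p}
FOLLOW(<C>) = {$, p}
FOLLOW(<B>) = {$, p}
Cell M[<B>, p] receives both <B> → <C> p and <B> → epsilon — the grammar is not LL(1).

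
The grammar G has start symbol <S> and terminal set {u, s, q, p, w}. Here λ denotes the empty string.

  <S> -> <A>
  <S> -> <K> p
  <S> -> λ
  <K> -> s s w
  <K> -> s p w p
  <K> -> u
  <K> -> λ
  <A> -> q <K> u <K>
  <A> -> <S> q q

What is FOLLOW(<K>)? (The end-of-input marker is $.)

{$, p, q, u}

FIRST(<K>): from <K>->s s w we get {s}; from <K>->s p w p we get {s}; from <K>->u we get {u}; from <K>->λ we get {λ}. So FIRST(<K>) = {λ, s, u}.
FIRST(<S>): from <S>-><A> we get {p, q, s, u}; from <S>-><K> p we get {p, s, u}; from <S>->λ we get {λ}. So FIRST(<S>) = {λ, p, q, s, u}.
FIRST(<A>): from <A>->q <K> u <K> we get {q}; from <A>-><S> q q we get {p, q, s, u}. So FIRST(<A>) = {p, q, s, u}.
FOLLOW(<S>) includes $ since <S> is the start symbol.
FOLLOW(<S>): in <A>-><S> q q, <S> is followed by q q with FIRST {q}. Thus FOLLOW(<S>) = {$, q}.
FOLLOW(<A>): in <S>-><A>, the suffix after <A> is empty, so FOLLOW(<A>) ⊇ FOLLOW(<S>) = {$, q}. Thus FOLLOW(<A>) = {$, q}.
FOLLOW(<K>): in <S>-><K> p, <K> is followed by p with FIRST {p}; in <A>->q <K> u <K> (occurrence 1), <K> is followed by u <K> with FIRST {u}; in <A>->q <K> u <K> (occurrence 2), the suffix after <K> is empty, so FOLLOW(<K>) ⊇ FOLLOW(<A>) = {$, q}. Thus FOLLOW(<K>) = {$, p, q, u}.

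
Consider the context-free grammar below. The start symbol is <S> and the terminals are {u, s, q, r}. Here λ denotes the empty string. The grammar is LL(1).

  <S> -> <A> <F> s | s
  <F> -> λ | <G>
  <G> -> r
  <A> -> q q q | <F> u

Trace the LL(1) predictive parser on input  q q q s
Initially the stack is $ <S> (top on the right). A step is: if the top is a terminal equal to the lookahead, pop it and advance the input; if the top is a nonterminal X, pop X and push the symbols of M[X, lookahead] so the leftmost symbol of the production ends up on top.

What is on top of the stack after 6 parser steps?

step 1: stack=$ <S>  input=q q q s $  — expand <S> -> <A> <F> s
step 2: stack=$ s <F> <A>  input=q q q s $  — expand <A> -> q q q
step 3: stack=$ s <F> q q q  input=q q q s $  — match q
step 4: stack=$ s <F> q q  input=q q s $  — match q
step 5: stack=$ s <F> q  input=q s $  — match q
step 6: stack=$ s <F>  input=s $  — expand <F> -> λ
Stack after step 6: $ s (top = s).

s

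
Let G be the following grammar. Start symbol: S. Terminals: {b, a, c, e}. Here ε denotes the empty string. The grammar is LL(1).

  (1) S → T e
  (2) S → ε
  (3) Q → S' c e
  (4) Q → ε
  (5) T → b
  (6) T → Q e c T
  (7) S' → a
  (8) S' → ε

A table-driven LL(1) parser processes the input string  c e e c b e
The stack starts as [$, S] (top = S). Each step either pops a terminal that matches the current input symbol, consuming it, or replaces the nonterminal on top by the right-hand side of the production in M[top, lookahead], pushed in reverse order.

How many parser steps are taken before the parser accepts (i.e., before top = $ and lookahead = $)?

11

step 1: stack=$ S  input=c e e c b e $  — expand S → T e
step 2: stack=$ e T  input=c e e c b e $  — expand T → Q e c T
step 3: stack=$ e T c e Q  input=c e e c b e $  — expand Q → S' c e
step 4: stack=$ e T c e e c S'  input=c e e c b e $  — expand S' → ε
step 5: stack=$ e T c e e c  input=c e e c b e $  — match c
step 6: stack=$ e T c e e  input=e e c b e $  — match e
step 7: stack=$ e T c e  input=e c b e $  — match e
step 8: stack=$ e T c  input=c b e $  — match c
step 9: stack=$ e T  input=b e $  — expand T → b
step 10: stack=$ e b  input=b e $  — match b
step 11: stack=$ e  input=e $  — match e
Accept reached after 11 steps.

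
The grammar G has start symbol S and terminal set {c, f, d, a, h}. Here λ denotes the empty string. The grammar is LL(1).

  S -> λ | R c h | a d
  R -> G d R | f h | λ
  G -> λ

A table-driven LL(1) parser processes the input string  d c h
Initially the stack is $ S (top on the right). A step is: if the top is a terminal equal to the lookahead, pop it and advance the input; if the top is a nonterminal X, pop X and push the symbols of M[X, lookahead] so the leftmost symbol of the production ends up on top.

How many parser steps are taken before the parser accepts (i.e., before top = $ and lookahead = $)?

     Stack        Input    Action
  1  $ S          d c h $  expand S -> R c h
  2  $ h c R      d c h $  expand R -> G d R
  3  $ h c R d G  d c h $  expand G -> λ
  4  $ h c R d    d c h $  match d
  5  $ h c R      c h $    expand R -> λ
  6  $ h c        c h $    match c
  7  $ h          h $      match h
Accept reached after 7 steps.

7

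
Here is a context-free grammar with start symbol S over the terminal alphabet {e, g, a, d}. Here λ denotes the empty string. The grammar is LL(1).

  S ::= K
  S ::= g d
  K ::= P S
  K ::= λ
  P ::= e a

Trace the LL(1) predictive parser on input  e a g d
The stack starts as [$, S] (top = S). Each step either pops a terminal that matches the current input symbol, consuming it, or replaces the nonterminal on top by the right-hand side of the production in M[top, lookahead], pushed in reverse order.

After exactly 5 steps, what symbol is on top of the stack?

step 1: stack=$ S  input=e a g d $  — expand S ::= K
step 2: stack=$ K  input=e a g d $  — expand K ::= P S
step 3: stack=$ S P  input=e a g d $  — expand P ::= e a
step 4: stack=$ S a e  input=e a g d $  — match e
step 5: stack=$ S a  input=a g d $  — match a
Stack after step 5: $ S (top = S).

S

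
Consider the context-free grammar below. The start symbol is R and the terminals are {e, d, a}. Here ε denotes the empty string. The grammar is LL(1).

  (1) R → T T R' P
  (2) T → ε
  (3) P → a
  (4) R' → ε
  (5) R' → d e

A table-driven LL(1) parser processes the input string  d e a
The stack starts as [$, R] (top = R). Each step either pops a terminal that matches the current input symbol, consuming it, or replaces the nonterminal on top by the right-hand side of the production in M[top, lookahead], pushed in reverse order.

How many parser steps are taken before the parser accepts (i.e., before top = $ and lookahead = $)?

step 1: stack=$ R  input=d e a $  — expand R → T T R' P
step 2: stack=$ P R' T T  input=d e a $  — expand T → ε
step 3: stack=$ P R' T  input=d e a $  — expand T → ε
step 4: stack=$ P R'  input=d e a $  — expand R' → d e
step 5: stack=$ P e d  input=d e a $  — match d
step 6: stack=$ P e  input=e a $  — match e
step 7: stack=$ P  input=a $  — expand P → a
step 8: stack=$ a  input=a $  — match a
Accept reached after 8 steps.

8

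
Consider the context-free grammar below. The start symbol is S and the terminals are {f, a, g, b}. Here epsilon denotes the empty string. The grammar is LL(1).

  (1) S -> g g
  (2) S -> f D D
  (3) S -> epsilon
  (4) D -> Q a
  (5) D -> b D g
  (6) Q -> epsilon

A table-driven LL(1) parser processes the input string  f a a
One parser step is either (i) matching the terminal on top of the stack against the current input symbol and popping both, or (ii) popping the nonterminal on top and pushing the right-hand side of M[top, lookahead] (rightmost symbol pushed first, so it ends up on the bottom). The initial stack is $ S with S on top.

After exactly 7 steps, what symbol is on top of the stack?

     Stack    Input    Action
  1  $ S      f a a $  expand S -> f D D
  2  $ D D f  f a a $  match f
  3  $ D D    a a $    expand D -> Q a
  4  $ D a Q  a a $    expand Q -> epsilon
  5  $ D a    a a $    match a
  6  $ D      a $      expand D -> Q a
  7  $ a Q    a $      expand Q -> epsilon
Stack after step 7: $ a (top = a).

a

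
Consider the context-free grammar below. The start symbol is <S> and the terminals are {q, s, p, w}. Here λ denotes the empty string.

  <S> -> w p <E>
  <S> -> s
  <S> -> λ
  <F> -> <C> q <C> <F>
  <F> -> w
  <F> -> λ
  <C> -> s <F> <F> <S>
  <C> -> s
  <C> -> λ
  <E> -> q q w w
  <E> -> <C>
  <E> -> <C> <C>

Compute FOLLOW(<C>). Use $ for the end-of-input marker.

{$, q, s, w}

FIRST(<S>): from <S>->w p <E> we get {w}; from <S>->s we get {s}; from <S>->λ we get {λ}. So FIRST(<S>) = {λ, s, w}.
FIRST(<C>): from <C>->s <F> <F> <S> we get {s}; from <C>->s we get {s}; from <C>->λ we get {λ}. So FIRST(<C>) = {λ, s}.
FIRST(<F>): from <F>-><C> q <C> <F> we get {q, s}; from <F>->w we get {w}; from <F>->λ we get {λ}. So FIRST(<F>) = {λ, q, s, w}.
FIRST(<E>): from <E>->q q w w we get {q}; from <E>-><C> we get {λ, s}; from <E>-><C> <C> we get {λ, s}. So FIRST(<E>) = {λ, q, s}.
FOLLOW(<S>) includes $ since <S> is the start symbol.
FOLLOW(<S>): in <C>->s <F> <F> <S>, the suffix after <S> is empty, so FOLLOW(<S>) ⊇ FOLLOW(<C>) = {$, q, s, w}. Thus FOLLOW(<S>) = {$, q, s, w}.
FOLLOW(<E>): in <S>->w p <E>, the suffix after <E> is empty, so FOLLOW(<E>) ⊇ FOLLOW(<S>) = {$, q, s, w}. Thus FOLLOW(<E>) = {$, q, s, w}.
FOLLOW(<F>): in <F>-><C> q <C> <F>, the suffix after <F> is empty (adds nothing new); in <C>->s <F> <F> <S> (occurrence 1), <F> is followed by <F> <S> with FIRST {λ, q, s, w}; in <C>->s <F> <F> <S> (occurrence 1), the suffix after <F> is nullable, so FOLLOW(<F>) ⊇ FOLLOW(<C>) = {$, q, s, w}; in <C>->s <F> <F> <S> (occurrence 2), <F> is followed by <S> with FIRST {λ, s, w}; in <C>->s <F> <F> <S> (occurrence 2), the suffix after <F> is nullable, so FOLLOW(<F>) ⊇ FOLLOW(<C>) = {$, q, s, w}. Thus FOLLOW(<F>) = {$, q, s, w}.
FOLLOW(<C>): in <F>-><C> q <C> <F> (occurrence 1), <C> is followed by q <C> <F> with FIRST {q}; in <F>-><C> q <C> <F> (occurrence 2), <C> is followed by <F> with FIRST {λ, q, s, w}; in <F>-><C> q <C> <F> (occurrence 2), the suffix after <C> is nullable, so FOLLOW(<C>) ⊇ FOLLOW(<F>) = {$, q, s, w}; in <E>-><C>, the suffix after <C> is empty, so FOLLOW(<C>) ⊇ FOLLOW(<E>) = {$, q, s, w}; in <E>-><C> <C> (occurrence 1), <C> is followed by <C> with FIRST {λ, s}; in <E>-><C> <C> (occurrence 1), the suffix after <C> is nullable, so FOLLOW(<C>) ⊇ FOLLOW(<E>) = {$, q, s, w}; in <E>-><C> <C> (occurrence 2), the suffix after <C> is empty, so FOLLOW(<C>) ⊇ FOLLOW(<E>) = {$, q, s, w}. Thus FOLLOW(<C>) = {$, q, s, w}.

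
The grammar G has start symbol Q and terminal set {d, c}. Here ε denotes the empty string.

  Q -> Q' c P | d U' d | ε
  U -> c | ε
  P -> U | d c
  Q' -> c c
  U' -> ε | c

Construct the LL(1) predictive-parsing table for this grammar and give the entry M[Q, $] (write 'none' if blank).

FIRST(U): from U->c we get {c}; from U->ε we get {ε}. So FIRST(U) = {ε, c}.
FIRST(Q'): from Q'->c c we get {c}. So FIRST(Q') = {c}.
FIRST(U'): from U'->ε we get {ε}; from U'->c we get {c}. So FIRST(U') = {ε, c}.
FIRST(Q): from Q->Q' c P we get {c}; from Q->d U' d we get {d}; from Q->ε we get {ε}. So FIRST(Q) = {ε, c, d}.
FIRST(P): from P->U we get {ε, c}; from P->d c we get {d}. So FIRST(P) = {ε, c, d}.
FOLLOW(Q) includes $ since Q is the start symbol.
FOLLOW(Q): Q appears on no right-hand side. Thus FOLLOW(Q) = {$}.
For Q -> Q' c P: FIRST(Q' c P) = {c}, so it goes in M[Q, t] for t ∈ {c}.
For Q -> d U' d: FIRST(d U' d) = {d}, so it goes in M[Q, t] for t ∈ {d}.
For Q -> ε: FIRST(ε) = {ε}, so it goes in M[Q, t] for t ∈ {}; since ε ∈ FIRST, also for every t ∈ FOLLOW(Q) = {$}.

Q -> ε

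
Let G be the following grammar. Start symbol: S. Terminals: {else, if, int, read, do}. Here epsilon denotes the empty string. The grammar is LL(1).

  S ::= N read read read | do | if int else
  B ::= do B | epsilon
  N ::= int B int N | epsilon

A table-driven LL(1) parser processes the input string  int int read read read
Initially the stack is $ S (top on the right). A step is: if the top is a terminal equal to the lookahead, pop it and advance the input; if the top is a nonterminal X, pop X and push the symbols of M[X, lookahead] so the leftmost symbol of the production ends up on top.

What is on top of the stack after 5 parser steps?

N

     Stack                         Input                     Action
  1  $ S                           int int read read read $  expand S ::= N read read read
  2  $ read read read N            int int read read read $  expand N ::= int B int N
  3  $ read read read N int B int  int int read read read $  match int
  4  $ read read read N int B      int read read read $      expand B ::= epsilon
  5  $ read read read N int        int read read read $      match int
Stack after step 5: $ read read read N (top = N).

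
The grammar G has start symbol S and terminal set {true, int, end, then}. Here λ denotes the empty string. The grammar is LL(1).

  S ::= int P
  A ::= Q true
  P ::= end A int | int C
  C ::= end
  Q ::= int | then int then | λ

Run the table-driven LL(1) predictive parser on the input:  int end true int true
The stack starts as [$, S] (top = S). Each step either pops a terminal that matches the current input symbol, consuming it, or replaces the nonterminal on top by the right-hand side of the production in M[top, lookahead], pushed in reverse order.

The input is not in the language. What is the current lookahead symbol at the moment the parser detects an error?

true

     Stack         Input                    Action
  1  $ S           int end true int true $  expand S ::= int P
  2  $ P int       int end true int true $  match int
  3  $ P           end true int true $      expand P ::= end A int
  4  $ int A end   end true int true $      match end
  5  $ int A       true int true $          expand A ::= Q true
  6  $ int true Q  true int true $          expand Q ::= λ
  7  $ int true    true int true $          match true
  8  $ int         int true $               match int
  9  $             true $                   error: stack empty but input remains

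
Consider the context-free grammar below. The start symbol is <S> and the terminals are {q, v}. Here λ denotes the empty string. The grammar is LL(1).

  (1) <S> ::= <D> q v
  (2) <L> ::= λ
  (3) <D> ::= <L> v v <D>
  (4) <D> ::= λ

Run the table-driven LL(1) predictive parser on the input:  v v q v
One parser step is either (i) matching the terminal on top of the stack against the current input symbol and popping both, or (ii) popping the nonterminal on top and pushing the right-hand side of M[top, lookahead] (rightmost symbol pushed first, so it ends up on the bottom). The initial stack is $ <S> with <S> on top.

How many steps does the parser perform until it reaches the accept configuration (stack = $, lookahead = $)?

step 1: stack=$ <S>  input=v v q v $  — expand <S> ::= <D> q v
step 2: stack=$ v q <D>  input=v v q v $  — expand <D> ::= <L> v v <D>
step 3: stack=$ v q <D> v v <L>  input=v v q v $  — expand <L> ::= λ
step 4: stack=$ v q <D> v v  input=v v q v $  — match v
step 5: stack=$ v q <D> v  input=v q v $  — match v
step 6: stack=$ v q <D>  input=q v $  — expand <D> ::= λ
step 7: stack=$ v q  input=q v $  — match q
step 8: stack=$ v  input=v $  — match v
Accept reached after 8 steps.

8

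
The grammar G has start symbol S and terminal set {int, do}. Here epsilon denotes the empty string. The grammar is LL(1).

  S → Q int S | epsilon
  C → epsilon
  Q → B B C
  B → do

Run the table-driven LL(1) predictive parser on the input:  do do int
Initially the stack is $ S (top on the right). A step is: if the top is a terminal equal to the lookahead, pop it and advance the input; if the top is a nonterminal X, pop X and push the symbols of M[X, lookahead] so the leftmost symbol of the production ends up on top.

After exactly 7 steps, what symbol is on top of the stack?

     Stack           Input        Action
  1  $ S             do do int $  expand S → Q int S
  2  $ S int Q       do do int $  expand Q → B B C
  3  $ S int C B B   do do int $  expand B → do
  4  $ S int C B do  do do int $  match do
  5  $ S int C B     do int $     expand B → do
  6  $ S int C do    do int $     match do
  7  $ S int C       int $        expand C → epsilon
Stack after step 7: $ S int (top = int).

int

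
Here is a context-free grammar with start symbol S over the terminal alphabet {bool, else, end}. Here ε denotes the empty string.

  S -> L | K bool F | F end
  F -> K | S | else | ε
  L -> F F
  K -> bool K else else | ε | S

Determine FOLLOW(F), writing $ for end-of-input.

{$, bool, else, end}

FIRST(S) = {ε, bool, else, end}  (via L, K bool F, F end)
FIRST(K) = {ε, bool, else, end}  (via S)
FIRST(F) = {ε, bool, else, end}  (via K, S)
FIRST(L) = {ε, bool, else, end}  (via F F)
FOLLOW(S) includes $ since S is the start symbol.
FOLLOW(S): in F->S, the suffix after S is empty, so FOLLOW(S) ⊇ FOLLOW(F) = {$, bool, else, end}; in K->S, the suffix after S is empty, so FOLLOW(S) ⊇ FOLLOW(K) = {$, bool, else, end}. Thus FOLLOW(S) = {$, bool, else, end}.
FOLLOW(L): in S->L, the suffix after L is empty, so FOLLOW(L) ⊇ FOLLOW(S) = {$, bool, else, end}. Thus FOLLOW(L) = {$, bool, else, end}.
FOLLOW(F): in S->K bool F, the suffix after F is empty, so FOLLOW(F) ⊇ FOLLOW(S) = {$, bool, else, end}; in S->F end, F is followed by end with FIRST {end}; in L->F F (occurrence 1), F is followed by F with FIRST {ε, bool, else, end}; in L->F F (occurrence 1), the suffix after F is nullable, so FOLLOW(F) ⊇ FOLLOW(L) = {$, bool, else, end}; in L->F F (occurrence 2), the suffix after F is empty, so FOLLOW(F) ⊇ FOLLOW(L) = {$, bool, else, end}. Thus FOLLOW(F) = {$, bool, else, end}.
FOLLOW(K): in S->K bool F, K is followed by bool F with FIRST {bool}; in F->K, the suffix after K is empty, so FOLLOW(K) ⊇ FOLLOW(F) = {$, bool, else, end}; in K->bool K else else, K is followed by else else with FIRST {else}. Thus FOLLOW(K) = {$, bool, else, end}.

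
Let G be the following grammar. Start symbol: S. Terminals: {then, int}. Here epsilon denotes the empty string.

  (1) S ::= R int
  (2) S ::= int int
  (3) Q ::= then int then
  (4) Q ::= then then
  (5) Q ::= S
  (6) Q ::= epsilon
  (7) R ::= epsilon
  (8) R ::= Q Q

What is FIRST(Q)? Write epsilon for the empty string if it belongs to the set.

{epsilon, int, then}

FIRST(S): from S::=R int we get {int, then}; from S::=int int we get {int}. So FIRST(S) = {int, then}.
FIRST(Q): from Q::=then int then we get {then}; from Q::=then then we get {then}; from Q::=S we get {int, then}; from Q::=epsilon we get {epsilon}. So FIRST(Q) = {epsilon, int, then}.
FIRST(R): from R::=epsilon we get {epsilon}; from R::=Q Q we get {epsilon, int, then}. So FIRST(R) = {epsilon, int, then}.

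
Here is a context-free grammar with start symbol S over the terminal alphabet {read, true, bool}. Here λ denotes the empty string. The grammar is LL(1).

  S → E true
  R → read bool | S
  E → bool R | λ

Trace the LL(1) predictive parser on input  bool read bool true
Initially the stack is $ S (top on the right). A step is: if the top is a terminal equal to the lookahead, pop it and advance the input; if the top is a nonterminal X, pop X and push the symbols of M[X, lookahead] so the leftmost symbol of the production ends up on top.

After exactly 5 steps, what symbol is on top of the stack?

bool

step 1: stack=$ S  input=bool read bool true $  — expand S → E true
step 2: stack=$ true E  input=bool read bool true $  — expand E → bool R
step 3: stack=$ true R bool  input=bool read bool true $  — match bool
step 4: stack=$ true R  input=read bool true $  — expand R → read bool
step 5: stack=$ true bool read  input=read bool true $  — match read
Stack after step 5: $ true bool (top = bool).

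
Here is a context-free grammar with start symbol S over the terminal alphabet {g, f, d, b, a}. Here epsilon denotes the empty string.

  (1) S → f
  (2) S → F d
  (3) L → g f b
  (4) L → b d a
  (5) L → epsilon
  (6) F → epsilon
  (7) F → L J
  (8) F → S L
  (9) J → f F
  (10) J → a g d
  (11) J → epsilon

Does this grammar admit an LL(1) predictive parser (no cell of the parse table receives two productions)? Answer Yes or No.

FIRST(S) = {a, b, d, f, g}
FIRST(L) = {epsilon, b, g}
FIRST(F) = {epsilon, a, b, d, f, g}
FIRST(J) = {epsilon, a, f}
FOLLOW(S) = {$, b, d, g}
FOLLOW(L) = {a, d, f}
FOLLOW(F) = {d}
FOLLOW(J) = {d}
Cell M[F, a] receives both F → L J and F → S L — the grammar is not LL(1).

No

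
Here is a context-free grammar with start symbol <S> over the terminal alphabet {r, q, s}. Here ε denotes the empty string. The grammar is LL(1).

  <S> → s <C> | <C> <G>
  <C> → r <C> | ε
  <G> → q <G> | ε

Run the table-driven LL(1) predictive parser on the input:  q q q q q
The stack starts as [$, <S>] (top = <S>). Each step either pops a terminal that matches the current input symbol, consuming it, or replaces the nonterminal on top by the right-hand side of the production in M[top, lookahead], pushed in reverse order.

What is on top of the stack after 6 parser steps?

<G>

step 1: stack=$ <S>  input=q q q q q $  — expand <S> → <C> <G>
step 2: stack=$ <G> <C>  input=q q q q q $  — expand <C> → ε
step 3: stack=$ <G>  input=q q q q q $  — expand <G> → q <G>
step 4: stack=$ <G> q  input=q q q q q $  — match q
step 5: stack=$ <G>  input=q q q q $  — expand <G> → q <G>
step 6: stack=$ <G> q  input=q q q q $  — match q
Stack after step 6: $ <G> (top = <G>).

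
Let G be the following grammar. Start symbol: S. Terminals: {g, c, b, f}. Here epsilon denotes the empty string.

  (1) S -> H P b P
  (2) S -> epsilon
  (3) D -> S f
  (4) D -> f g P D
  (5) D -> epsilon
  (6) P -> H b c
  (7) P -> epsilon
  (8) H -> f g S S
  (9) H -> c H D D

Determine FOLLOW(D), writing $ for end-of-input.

{b, c, f}

FIRST(H) = {c, f}
FIRST(S) = {epsilon, c, f}  (via H P b P)
FIRST(P) = {epsilon, c, f}  (via H b c)
FIRST(D) = {epsilon, c, f}  (via S f)
FOLLOW(S) includes $ since S is the start symbol.
FOLLOW(H): in S->H P b P, H is followed by P b P with FIRST {b, c, f}; in P->H b c, H is followed by b c with FIRST {b}; in H->c H D D, H is followed by D D with FIRST {epsilon, c, f}; in H->c H D D, the suffix after H is nullable (adds nothing new). Thus FOLLOW(H) = {b, c, f}.
FOLLOW(S): in D->S f, S is followed by f with FIRST {f}; in H->f g S S (occurrence 1), S is followed by S with FIRST {epsilon, c, f}; in H->f g S S (occurrence 1), the suffix after S is nullable, so FOLLOW(S) ⊇ FOLLOW(H) = {b, c, f}; in H->f g S S (occurrence 2), the suffix after S is empty, so FOLLOW(S) ⊇ FOLLOW(H) = {b, c, f}. Thus FOLLOW(S) = {$, b, c, f}.
FOLLOW(D): in D->f g P D, the suffix after D is empty (adds nothing new); in H->c H D D (occurrence 1), D is followed by D with FIRST {epsilon, c, f}; in H->c H D D (occurrence 1), the suffix after D is nullable, so FOLLOW(D) ⊇ FOLLOW(H) = {b, c, f}; in H->c H D D (occurrence 2), the suffix after D is empty, so FOLLOW(D) ⊇ FOLLOW(H) = {b, c, f}. Thus FOLLOW(D) = {b, c, f}.
FOLLOW(P): in S->H P b P (occurrence 1), P is followed by b P with FIRST {b}; in S->H P b P (occurrence 2), the suffix after P is empty, so FOLLOW(P) ⊇ FOLLOW(S) = {$, b, c, f}; in D->f g P D, P is followed by D with FIRST {epsilon, c, f}; in D->f g P D, the suffix after P is nullable, so FOLLOW(P) ⊇ FOLLOW(D) = {b, c, f}. Thus FOLLOW(P) = {$, b, c, f}.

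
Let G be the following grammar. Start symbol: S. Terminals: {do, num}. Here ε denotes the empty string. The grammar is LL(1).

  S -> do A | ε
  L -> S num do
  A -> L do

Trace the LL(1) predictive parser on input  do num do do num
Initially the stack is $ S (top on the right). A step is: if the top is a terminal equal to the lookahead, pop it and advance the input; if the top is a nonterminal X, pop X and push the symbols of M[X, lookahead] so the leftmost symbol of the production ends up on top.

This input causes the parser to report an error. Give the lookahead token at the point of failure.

step 1: stack=$ S  input=do num do do num $  — expand S -> do A
step 2: stack=$ A do  input=do num do do num $  — match do
step 3: stack=$ A  input=num do do num $  — expand A -> L do
step 4: stack=$ do L  input=num do do num $  — expand L -> S num do
step 5: stack=$ do do num S  input=num do do num $  — expand S -> ε
step 6: stack=$ do do num  input=num do do num $  — match num
step 7: stack=$ do do  input=do do num $  — match do
step 8: stack=$ do  input=do num $  — match do
step 9: stack=$  input=num $  — error: stack empty but input remains

num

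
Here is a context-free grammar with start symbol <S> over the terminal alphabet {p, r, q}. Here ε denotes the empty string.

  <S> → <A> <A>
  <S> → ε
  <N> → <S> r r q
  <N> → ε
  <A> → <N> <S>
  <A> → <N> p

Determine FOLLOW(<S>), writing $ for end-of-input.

FIRST(<S>) = {ε, p, r}  (via <A> <A>)
FIRST(<N>) = {ε, p, r}  (via <S> r r q)
FIRST(<A>) = {ε, p, r}  (via <N> <S>, <N> p)
FOLLOW(<S>) includes $ since <S> is the start symbol.
FOLLOW(<S>): in <N>→<S> r r q, <S> is followed by r r q with FIRST {r}; in <A>→<N> <S>, the suffix after <S> is empty, so FOLLOW(<S>) ⊇ FOLLOW(<A>) = {$, p, r}. Thus FOLLOW(<S>) = {$, p, r}.
FOLLOW(<A>): in <S>→<A> <A> (occurrence 1), <A> is followed by <A> with FIRST {ε, p, r}; in <S>→<A> <A> (occurrence 1), the suffix after <A> is nullable, so FOLLOW(<A>) ⊇ FOLLOW(<S>) = {$, p, r}; in <S>→<A> <A> (occurrence 2), the suffix after <A> is empty, so FOLLOW(<A>) ⊇ FOLLOW(<S>) = {$, p, r}. Thus FOLLOW(<A>) = {$, p, r}.
FOLLOW(<N>): in <A>→<N> <S>, <N> is followed by <S> with FIRST {ε, p, r}; in <A>→<N> <S>, the suffix after <N> is nullable, so FOLLOW(<N>) ⊇ FOLLOW(<A>) = {$, p, r}; in <A>→<N> p, <N> is followed by p with FIRST {p}. Thus FOLLOW(<N>) = {$, p, r}.

{$, p, r}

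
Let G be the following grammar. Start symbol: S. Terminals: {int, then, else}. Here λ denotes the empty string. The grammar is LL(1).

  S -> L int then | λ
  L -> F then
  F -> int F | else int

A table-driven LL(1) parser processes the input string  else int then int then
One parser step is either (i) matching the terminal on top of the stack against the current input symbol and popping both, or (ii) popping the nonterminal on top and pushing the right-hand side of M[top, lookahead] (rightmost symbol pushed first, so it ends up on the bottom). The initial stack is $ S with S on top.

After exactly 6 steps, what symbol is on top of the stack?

int

step 1: stack=$ S  input=else int then int then $  — expand S -> L int then
step 2: stack=$ then int L  input=else int then int then $  — expand L -> F then
step 3: stack=$ then int then F  input=else int then int then $  — expand F -> else int
step 4: stack=$ then int then int else  input=else int then int then $  — match else
step 5: stack=$ then int then int  input=int then int then $  — match int
step 6: stack=$ then int then  input=then int then $  — match then
Stack after step 6: $ then int (top = int).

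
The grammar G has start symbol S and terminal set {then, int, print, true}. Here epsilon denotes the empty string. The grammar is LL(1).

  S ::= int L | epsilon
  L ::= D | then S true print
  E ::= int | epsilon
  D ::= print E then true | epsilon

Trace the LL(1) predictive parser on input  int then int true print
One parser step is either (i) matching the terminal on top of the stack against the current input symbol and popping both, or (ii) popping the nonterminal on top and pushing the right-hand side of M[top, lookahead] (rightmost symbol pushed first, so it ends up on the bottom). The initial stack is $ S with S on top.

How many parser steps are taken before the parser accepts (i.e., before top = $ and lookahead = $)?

10

      Stack                Input                      Action
   1  $ S                  int then int true print $  expand S ::= int L
   2  $ L int              int then int true print $  match int
   3  $ L                  then int true print $      expand L ::= then S true print
   4  $ print true S then  then int true print $      match then
   5  $ print true S       int true print $           expand S ::= int L
   6  $ print true L int   int true print $           match int
   7  $ print true L       true print $               expand L ::= D
   8  $ print true D       true print $               expand D ::= epsilon
   9  $ print true         true print $               match true
  10  $ print              print $                    match print
Accept reached after 10 steps.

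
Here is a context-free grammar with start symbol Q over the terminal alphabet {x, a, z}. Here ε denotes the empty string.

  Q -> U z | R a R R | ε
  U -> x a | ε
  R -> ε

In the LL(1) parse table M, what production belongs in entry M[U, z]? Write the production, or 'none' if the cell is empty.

FIRST(U) = {ε, x}
FIRST(R) = {ε}
FIRST(Q) = {ε, a, x, z}  (via U z, R a R R)
FOLLOW(Q) includes $ since Q is the start symbol.
FOLLOW(U): in Q->U z, U is followed by z with FIRST {z}. Thus FOLLOW(U) = {z}.
For U -> x a: FIRST(x a) = {x}, so it goes in M[U, t] for t ∈ {x}.
For U -> ε: FIRST(ε) = {ε}, so it goes in M[U, t] for t ∈ {}; since ε ∈ FIRST, also for every t ∈ FOLLOW(U) = {z}.

U -> ε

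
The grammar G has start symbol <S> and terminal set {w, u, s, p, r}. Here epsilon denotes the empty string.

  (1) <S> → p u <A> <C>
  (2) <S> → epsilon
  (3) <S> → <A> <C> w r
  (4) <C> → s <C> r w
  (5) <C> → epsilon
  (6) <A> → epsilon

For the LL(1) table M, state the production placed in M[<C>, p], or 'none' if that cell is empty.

FIRST(<C>): from <C>→s <C> r w we get {s}; from <C>→epsilon we get {epsilon}. So FIRST(<C>) = {epsilon, s}.
FIRST(<A>): from <A>→epsilon we get {epsilon}. So FIRST(<A>) = {epsilon}.
FIRST(<S>): from <S>→p u <A> <C> we get {p}; from <S>→epsilon we get {epsilon}; from <S>→<A> <C> w r we get {s, w}. So FIRST(<S>) = {epsilon, p, s, w}.
FOLLOW(<S>) includes $ since <S> is the start symbol.
FOLLOW(<S>): <S> appears on no right-hand side. Thus FOLLOW(<S>) = {$}.
FOLLOW(<C>): in <S>→p u <A> <C>, the suffix after <C> is empty, so FOLLOW(<C>) ⊇ FOLLOW(<S>) = {$}; in <S>→<A> <C> w r, <C> is followed by w r with FIRST {w}; in <C>→s <C> r w, <C> is followed by r w with FIRST {r}. Thus FOLLOW(<C>) = {$, r, w}.
For <C> → s <C> r w: FIRST(s <C> r w) = {s}, so it goes in M[<C>, t] for t ∈ {s}.
For <C> → epsilon: FIRST(epsilon) = {epsilon}, so it goes in M[<C>, t] for t ∈ {}; since epsilon ∈ FIRST, also for every t ∈ FOLLOW(<C>) = {$, r, w}.
None of these place a production in M[<C>, p].

none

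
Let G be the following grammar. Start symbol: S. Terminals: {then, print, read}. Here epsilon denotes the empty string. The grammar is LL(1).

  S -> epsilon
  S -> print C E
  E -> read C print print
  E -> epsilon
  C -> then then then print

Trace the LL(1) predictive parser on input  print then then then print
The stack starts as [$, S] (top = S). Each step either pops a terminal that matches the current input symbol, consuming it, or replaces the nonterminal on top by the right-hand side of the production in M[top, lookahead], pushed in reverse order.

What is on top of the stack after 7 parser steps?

     Stack                     Input                         Action
  1  $ S                       print then then then print $  expand S -> print C E
  2  $ E C print               print then then then print $  match print
  3  $ E C                     then then then print $        expand C -> then then then print
  4  $ E print then then then  then then then print $        match then
  5  $ E print then then       then then print $             match then
  6  $ E print then            then print $                  match then
  7  $ E print                 print $                       match print
Stack after step 7: $ E (top = E).

E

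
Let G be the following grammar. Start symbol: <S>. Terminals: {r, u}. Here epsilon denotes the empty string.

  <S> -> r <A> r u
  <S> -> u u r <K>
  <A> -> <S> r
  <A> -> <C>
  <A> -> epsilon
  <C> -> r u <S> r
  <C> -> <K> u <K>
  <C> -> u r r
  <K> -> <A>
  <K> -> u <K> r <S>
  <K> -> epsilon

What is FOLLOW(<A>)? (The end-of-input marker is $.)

FIRST(<S>): from <S>->r <A> r u we get {r}; from <S>->u u r <K> we get {u}. So FIRST(<S>) = {r, u}.
FIRST(<A>): from <A>-><S> r we get {r, u}; from <A>-><C> we get {r, u}; from <A>->epsilon we get {epsilon}. So FIRST(<A>) = {epsilon, r, u}.
FIRST(<K>): from <K>-><A> we get {epsilon, r, u}; from <K>->u <K> r <S> we get {u}; from <K>->epsilon we get {epsilon}. So FIRST(<K>) = {epsilon, r, u}.
FIRST(<C>): from <C>->r u <S> r we get {r}; from <C>-><K> u <K> we get {r, u}; from <C>->u r r we get {u}. So FIRST(<C>) = {r, u}.
FOLLOW(<S>) includes $ since <S> is the start symbol.
FOLLOW(<S>): in <A>-><S> r, <S> is followed by r with FIRST {r}; in <C>->r u <S> r, <S> is followed by r with FIRST {r}; in <K>->u <K> r <S>, the suffix after <S> is empty, so FOLLOW(<S>) ⊇ FOLLOW(<K>) = {$, r, u}. Thus FOLLOW(<S>) = {$, r, u}.
FOLLOW(<A>): in <S>->r <A> r u, <A> is followed by r u with FIRST {r}; in <K>-><A>, the suffix after <A> is empty, so FOLLOW(<A>) ⊇ FOLLOW(<K>) = {$, r, u}. Thus FOLLOW(<A>) = {$, r, u}.
FOLLOW(<C>): in <A>-><C>, the suffix after <C> is empty, so FOLLOW(<C>) ⊇ FOLLOW(<A>) = {$, r, u}. Thus FOLLOW(<C>) = {$, r, u}.
FOLLOW(<K>): in <S>->u u r <K>, the suffix after <K> is empty, so FOLLOW(<K>) ⊇ FOLLOW(<S>) = {$, r, u}; in <C>-><K> u <K> (occurrence 1), <K> is followed by u <K> with FIRST {u}; in <C>-><K> u <K> (occurrence 2), the suffix after <K> is empty, so FOLLOW(<K>) ⊇ FOLLOW(<C>) = {$, r, u}; in <K>->u <K> r <S>, <K> is followed by r <S> with FIRST {r}. Thus FOLLOW(<K>) = {$, r, u}.

{$, r, u}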